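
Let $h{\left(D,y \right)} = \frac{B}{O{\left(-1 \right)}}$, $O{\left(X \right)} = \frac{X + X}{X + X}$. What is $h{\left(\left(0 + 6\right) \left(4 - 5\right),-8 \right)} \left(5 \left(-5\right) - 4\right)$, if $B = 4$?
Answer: $-116$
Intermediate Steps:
$O{\left(X \right)} = 1$ ($O{\left(X \right)} = \frac{2 X}{2 X} = 2 X \frac{1}{2 X} = 1$)
$h{\left(D,y \right)} = 4$ ($h{\left(D,y \right)} = \frac{4}{1} = 4 \cdot 1 = 4$)
$h{\left(\left(0 + 6\right) \left(4 - 5\right),-8 \right)} \left(5 \left(-5\right) - 4\right) = 4 \left(5 \left(-5\right) - 4\right) = 4 \left(-25 - 4\right) = 4 \left(-29\right) = -116$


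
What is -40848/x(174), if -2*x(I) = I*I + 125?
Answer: 81696/30401 ≈ 2.6873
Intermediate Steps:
x(I) = -125/2 - I²/2 (x(I) = -(I*I + 125)/2 = -(I² + 125)/2 = -(125 + I²)/2 = -125/2 - I²/2)
-40848/x(174) = -40848/(-125/2 - ½*174²) = -40848/(-125/2 - ½*30276) = -40848/(-125/2 - 15138) = -40848/(-30401/2) = -40848*(-2/30401) = 81696/30401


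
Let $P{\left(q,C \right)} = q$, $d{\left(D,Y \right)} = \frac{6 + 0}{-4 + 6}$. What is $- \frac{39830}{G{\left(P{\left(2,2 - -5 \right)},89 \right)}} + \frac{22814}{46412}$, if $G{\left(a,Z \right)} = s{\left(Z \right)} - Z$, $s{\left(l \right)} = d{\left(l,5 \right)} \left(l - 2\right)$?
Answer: $- \frac{115291622}{498929} \approx -231.08$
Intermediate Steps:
$d{\left(D,Y \right)} = 3$ ($d{\left(D,Y \right)} = \frac{6}{2} = 6 \cdot \frac{1}{2} = 3$)
$s{\left(l \right)} = -6 + 3 l$ ($s{\left(l \right)} = 3 \left(l - 2\right) = 3 \left(-2 + l\right) = -6 + 3 l$)
$G{\left(a,Z \right)} = -6 + 2 Z$ ($G{\left(a,Z \right)} = \left(-6 + 3 Z\right) - Z = -6 + 2 Z$)
$- \frac{39830}{G{\left(P{\left(2,2 - -5 \right)},89 \right)}} + \frac{22814}{46412} = - \frac{39830}{-6 + 2 \cdot 89} + \frac{22814}{46412} = - \frac{39830}{-6 + 178} + 22814 \cdot \frac{1}{46412} = - \frac{39830}{172} + \frac{11407}{23206} = \left(-39830\right) \frac{1}{172} + \frac{11407}{23206} = - \frac{19915}{86} + \frac{11407}{23206} = - \frac{115291622}{498929}$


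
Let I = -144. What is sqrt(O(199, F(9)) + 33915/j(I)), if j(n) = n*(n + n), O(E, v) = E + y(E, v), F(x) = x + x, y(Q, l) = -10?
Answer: 41*sqrt(9366)/288 ≈ 13.777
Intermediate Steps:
F(x) = 2*x
O(E, v) = -10 + E (O(E, v) = E - 10 = -10 + E)
j(n) = 2*n**2 (j(n) = n*(2*n) = 2*n**2)
sqrt(O(199, F(9)) + 33915/j(I)) = sqrt((-10 + 199) + 33915/((2*(-144)**2))) = sqrt(189 + 33915/((2*20736))) = sqrt(189 + 33915/41472) = sqrt(189 + 33915*(1/41472)) = sqrt(189 + 11305/13824) = sqrt(2624041/13824) = 41*sqrt(9366)/288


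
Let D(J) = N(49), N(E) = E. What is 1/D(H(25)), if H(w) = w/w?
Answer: 1/49 ≈ 0.020408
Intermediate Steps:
H(w) = 1
D(J) = 49
1/D(H(25)) = 1/49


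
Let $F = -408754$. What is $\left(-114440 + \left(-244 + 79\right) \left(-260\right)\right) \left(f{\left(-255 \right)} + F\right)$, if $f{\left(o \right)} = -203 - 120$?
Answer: $29265368580$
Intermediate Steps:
$f{\left(o \right)} = -323$
$\left(-114440 + \left(-244 + 79\right) \left(-260\right)\right) \left(f{\left(-255 \right)} + F\right) = \left(-114440 + \left(-244 + 79\right) \left(-260\right)\right) \left(-323 - 408754\right) = \left(-114440 - -42900\right) \left(-409077\right) = \left(-114440 + 42900\right) \left(-409077\right) = \left(-71540\right) \left(-409077\right) = 29265368580$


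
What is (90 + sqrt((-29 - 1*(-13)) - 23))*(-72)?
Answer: -6480 - 72*I*sqrt(39) ≈ -6480.0 - 449.64*I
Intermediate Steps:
(90 + sqrt((-29 - 1*(-13)) - 23))*(-72) = (90 + sqrt((-29 + 13) - 23))*(-72) = (90 + sqrt(-16 - 23))*(-72) = (90 + sqrt(-39))*(-72) = (90 + I*sqrt(39))*(-72) = -6480 - 72*I*sqrt(39)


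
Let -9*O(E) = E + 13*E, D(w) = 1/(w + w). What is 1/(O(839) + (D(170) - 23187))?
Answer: -3060/74945851 ≈ -4.0829e-5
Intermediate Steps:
D(w) = 1/(2*w)
O(E) = -14*E/9 (O(E) = -(E + 13*E)/9 = -14*E/9)
1/(O(839) + (D(170) - 23187)) = 1/(-14/9*839 + ((½)/170 - 23187)) = 1/(-11746/9 + ((½)*(1/170) - 23187)) = 1/(-11746/9 + (1/340 - 23187)) = 1/(-11746/9 - 7883579/340) = 1/(-74945851/3060) = -3060/74945851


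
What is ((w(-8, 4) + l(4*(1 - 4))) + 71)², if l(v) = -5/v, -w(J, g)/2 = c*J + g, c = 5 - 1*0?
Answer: 2961841/144 ≈ 20568.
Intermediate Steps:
c = 5 (c = 5 + 0 = 5)
w(J, g) = -10*J - 2*g (w(J, g) = -2*(5*J + g) = -2*(g + 5*J) = -10*J - 2*g)
((w(-8, 4) + l(4*(1 - 4))) + 71)² = (((-10*(-8) - 2*4) - 5*1/(4*(1 - 4))) + 71)² = (((80 - 8) - 5/(4*(-3))) + 71)² = ((72 - 5/(-12)) + 71)² = ((72 - 5*(-1/12)) + 71)² = ((72 + 5/12) + 71)² = (869/12 + 71)² = (1721/12)² = 2961841/144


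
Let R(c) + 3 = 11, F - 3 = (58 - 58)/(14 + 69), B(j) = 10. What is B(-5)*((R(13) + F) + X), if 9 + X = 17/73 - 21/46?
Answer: 29825/1679 ≈ 17.764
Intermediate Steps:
F = 3 (F = 3 + (58 - 58)/(14 + 69) = 3 + 0/83 = 3 + 0*(1/83) = 3 + 0 = 3)
R(c) = 8 (R(c) = -3 + 11 = 8)
X = -30973/3358 (X = -9 + (17/73 - 21/46) = -9 - 751/3358 = -30973/3358 ≈ -9.2236)
B(-5)*((R(13) + F) + X) = 10*((8 + 3) - 30973/3358) = 10*(11 - 30973/3358) = 10*(5965/3358) = 29825/1679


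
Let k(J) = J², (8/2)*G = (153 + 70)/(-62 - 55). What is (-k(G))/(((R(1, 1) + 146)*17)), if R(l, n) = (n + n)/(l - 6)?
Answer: -248645/2710641024 ≈ -9.1729e-5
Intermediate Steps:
R(l, n) = 2*n/(-6 + l) (R(l, n) = (2*n)/(-6 + l) = 2*n/(-6 + l))
G = -223/468 (G = ((153 + 70)/(-62 - 55))/4 = (223/(-117))/4 = (223*(-1/117))/4 = (¼)*(-223/117) = -223/468 ≈ -0.47650)
(-k(G))/(((R(1, 1) + 146)*17)) = (-(-223/468)²)/(((2*1/(-6 + 1) + 146)*17)) = (-1*49729/219024)/(((2*1/(-5) + 146)*17)) = -49729*1/(17*(2*1*(-⅕) + 146))/219024 = -49729*1/(17*(-⅖ + 146))/219024 = -49729/(219024*((728/5)*17)) = -49729/(219024*12376/5) = -49729/219024*5/12376 = -248645/2710641024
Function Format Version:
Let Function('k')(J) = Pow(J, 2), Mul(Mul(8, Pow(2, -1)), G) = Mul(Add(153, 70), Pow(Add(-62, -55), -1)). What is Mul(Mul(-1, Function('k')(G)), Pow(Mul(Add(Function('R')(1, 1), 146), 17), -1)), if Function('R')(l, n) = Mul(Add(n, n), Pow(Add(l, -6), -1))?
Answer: Rational(-248645, 2710641024) ≈ -9.1729e-5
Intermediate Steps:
Function('R')(l, n) = Mul(2, n, Pow(Add(-6, l), -1)) (Function('R')(l, n) = Mul(Mul(2, n), Pow(Add(-6, l), -1)) = Mul(2, n, Pow(Add(-6, l), -1)))
G = Rational(-223, 468) (G = Mul(Rational(1, 4), Mul(Add(153, 70), Pow(Add(-62, -55), -1))) = Mul(Rational(1, 4), Mul(223, Pow(-117, -1))) = Mul(Rational(1, 4), Mul(223, Rational(-1, 117))) = Mul(Rational(1, 4), Rational(-223, 117)) = Rational(-223, 468) ≈ -0.47650)
Mul(Mul(-1, Function('k')(G)), Pow(Mul(Add(Function('R')(1, 1), 146), 17), -1)) = Mul(Mul(-1, Pow(Rational(-223, 468), 2)), Pow(Mul(Add(Mul(2, 1, Pow(Add(-6, 1), -1)), 146), 17), -1)) = Mul(Mul(-1, Rational(49729, 219024)), Pow(Mul(Add(Mul(2, 1, Pow(-5, -1)), 146), 17), -1)) = Mul(Rational(-49729, 219024), Pow(Mul(Add(Mul(2, 1, Rational(-1, 5)), 146), 17), -1)) = Mul(Rational(-49729, 219024), Pow(Mul(Add(Rational(-2, 5), 146), 17), -1)) = Mul(Rational(-49729, 219024), Pow(Mul(Rational(728, 5), 17), -1)) = Mul(Rational(-49729, 219024), Pow(Rational(12376, 5), -1)) = Mul(Rational(-49729, 219024), Rational(5, 12376)) = Rational(-248645, 2710641024)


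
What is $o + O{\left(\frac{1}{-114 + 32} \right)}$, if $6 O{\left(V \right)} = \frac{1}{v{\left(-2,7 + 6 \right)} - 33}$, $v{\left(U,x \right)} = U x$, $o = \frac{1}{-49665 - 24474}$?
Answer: $- \frac{8277}{2916134} \approx -0.0028383$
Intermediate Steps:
$o = - \frac{1}{74139}$ ($o = \frac{1}{-74139} = - \frac{1}{74139} \approx -1.3488 \cdot 10^{-5}$)
$O{\left(V \right)} = - \frac{1}{354}$ ($O{\left(V \right)} = \frac{1}{6 \left(- 2 \left(7 + 6\right) - 33\right)} = \frac{1}{6 \left(\left(-2\right) 13 - 33\right)} = \frac{1}{6 \left(-26 - 33\right)} = \frac{1}{6 \left(-59\right)} = \frac{1}{6} \left(- \frac{1}{59}\right) = - \frac{1}{354}$)
$o + O{\left(\frac{1}{-114 + 32} \right)} = - \frac{1}{74139} - \frac{1}{354} = - \frac{8277}{2916134}$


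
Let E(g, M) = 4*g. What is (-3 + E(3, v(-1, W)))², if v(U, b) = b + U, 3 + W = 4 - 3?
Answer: 81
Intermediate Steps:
W = -2 (W = -3 + (4 - 3) = -3 + 1 = -2)
v(U, b) = U + b
(-3 + E(3, v(-1, W)))² = (-3 + 4*3)² = (-3 + 12)² = 9² = 81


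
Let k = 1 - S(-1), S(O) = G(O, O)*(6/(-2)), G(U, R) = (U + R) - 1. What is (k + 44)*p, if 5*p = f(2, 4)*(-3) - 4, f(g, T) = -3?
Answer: 36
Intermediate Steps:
G(U, R) = -1 + R + U (G(U, R) = (R + U) - 1 = -1 + R + U)
S(O) = 3 - 6*O (S(O) = (-1 + O + O)*(6/(-2)) = (-1 + 2*O)*(6*(-½)) = (-1 + 2*O)*(-3) = 3 - 6*O)
p = 1 (p = (-3*(-3) - 4)/5 = (9 - 4)/5 = (⅕)*5 = 1)
k = -8 (k = 1 - (3 - 6*(-1)) = 1 - (3 + 6) = 1 - 1*9 = 1 - 9 = -8)
(k + 44)*p = (-8 + 44)*1 = 36*1 = 36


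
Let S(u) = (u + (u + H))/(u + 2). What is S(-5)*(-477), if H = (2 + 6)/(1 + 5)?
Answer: -1378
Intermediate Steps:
H = 4/3 (H = 8/6 = 8*(⅙) = 4/3 ≈ 1.3333)
S(u) = (4/3 + 2*u)/(2 + u) (S(u) = (u + (u + 4/3))/(u + 2) = (u + (4/3 + u))/(2 + u) = (4/3 + 2*u)/(2 + u))
S(-5)*(-477) = (2*(2 + 3*(-5))/(3*(2 - 5)))*(-477) = ((⅔)*(2 - 15)/(-3))*(-477) = ((⅔)*(-⅓)*(-13))*(-477) = (26/9)*(-477) = -1378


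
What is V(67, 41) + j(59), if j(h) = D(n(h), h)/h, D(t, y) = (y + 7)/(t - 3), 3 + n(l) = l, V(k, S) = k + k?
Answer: 419084/3127 ≈ 134.02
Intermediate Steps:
V(k, S) = 2*k
n(l) = -3 + l
D(t, y) = (7 + y)/(-3 + t)
j(h) = (7 + h)/(h*(-6 + h)) (j(h) = ((7 + h)/(-3 + (-3 + h)))/h = ((7 + h)/(-6 + h))/h = (7 + h)/(h*(-6 + h)))
V(67, 41) + j(59) = 2*67 + (7 + 59)/(59*(-6 + 59)) = 134 + (1/59)*66/53 = 134 + (1/59)*(1/53)*66 = 134 + 66/3127 = 419084/3127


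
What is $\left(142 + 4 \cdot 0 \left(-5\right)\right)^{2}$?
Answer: $20164$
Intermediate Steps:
$\left(142 + 4 \cdot 0 \left(-5\right)\right)^{2} = \left(142 + 0 \left(-5\right)\right)^{2} = \left(142 + 0\right)^{2} = 142^{2} = 20164$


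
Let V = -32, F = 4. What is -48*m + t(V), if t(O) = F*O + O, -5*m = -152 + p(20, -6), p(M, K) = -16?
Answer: -8864/5 ≈ -1772.8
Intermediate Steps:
m = 168/5 (m = -(-152 - 16)/5 = -1/5*(-168) = 168/5 ≈ 33.600)
t(O) = 5*O (t(O) = 4*O + O = 5*O)
-48*m + t(V) = -48*168/5 + 5*(-32) = -8064/5 - 160 = -8864/5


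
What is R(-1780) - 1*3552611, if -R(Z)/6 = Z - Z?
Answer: -3552611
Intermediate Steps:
R(Z) = 0 (R(Z) = -6*(Z - Z) = -6*0 = 0)
R(-1780) - 1*3552611 = 0 - 1*3552611 = 0 - 3552611 = -3552611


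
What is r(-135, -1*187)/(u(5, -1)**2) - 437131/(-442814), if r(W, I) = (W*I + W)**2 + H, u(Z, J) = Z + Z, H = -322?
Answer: 34899935772049/5535175 ≈ 6.3051e+6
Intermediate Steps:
u(Z, J) = 2*Z
r(W, I) = -322 + (W + I*W)**2 (r(W, I) = (W*I + W)**2 - 322 = (I*W + W)**2 - 322 = (W + I*W)**2 - 322 = -322 + (W + I*W)**2)
r(-135, -1*187)/(u(5, -1)**2) - 437131/(-442814) = (-322 + (-135)**2*(1 - 1*187)**2)/((2*5)**2) - 437131/(-442814) = (-322 + 18225*(1 - 187)**2)/(10**2) - 437131*(-1/442814) = (-322 + 18225*(-186)**2)/100 + 437131/442814 = (-322 + 18225*34596)*(1/100) + 437131/442814 = (-322 + 630512100)*(1/100) + 437131/442814 = 630511778*(1/100) + 437131/442814 = 315255889/50 + 437131/442814 = 34899935772049/5535175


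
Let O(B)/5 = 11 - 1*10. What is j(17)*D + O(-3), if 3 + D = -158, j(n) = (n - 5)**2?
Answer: -23179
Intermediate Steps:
j(n) = (-5 + n)**2
D = -161 (D = -3 - 158 = -161)
O(B) = 5 (O(B) = 5*(11 - 1*10) = 5*(11 - 10) = 5*1 = 5)
j(17)*D + O(-3) = (-5 + 17)**2*(-161) + 5 = 12**2*(-161) + 5 = 144*(-161) + 5 = -23184 + 5 = -23179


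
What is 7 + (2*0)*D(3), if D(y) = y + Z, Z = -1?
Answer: 7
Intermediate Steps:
D(y) = -1 + y (D(y) = y - 1 = -1 + y)
7 + (2*0)*D(3) = 7 + (2*0)*(-1 + 3) = 7 + 0*2 = 7 + 0 = 7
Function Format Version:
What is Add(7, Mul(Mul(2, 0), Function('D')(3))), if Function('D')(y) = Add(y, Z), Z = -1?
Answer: 7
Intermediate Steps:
Function('D')(y) = Add(-1, y) (Function('D')(y) = Add(y, -1) = Add(-1, y))
Add(7, Mul(Mul(2, 0), Function('D')(3))) = Add(7, Mul(Mul(2, 0), Add(-1, 3))) = Add(7, Mul(0, 2)) = Add(7, 0) = 7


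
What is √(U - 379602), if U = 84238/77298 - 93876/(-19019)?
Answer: I*√1213631313242032708023/56543487 ≈ 616.11*I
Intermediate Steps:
U = 340713445/56543487 (U = 84238*(1/77298) - 93876*(-1/19019) = 42119/38649 + 93876/19019 = 340713445/56543487 ≈ 6.0257)
√(U - 379602) = √(340713445/56543487 - 379602) = √(-21463680038729/56543487) = I*√1213631313242032708023/56543487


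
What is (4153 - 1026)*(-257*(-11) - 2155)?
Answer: 2101344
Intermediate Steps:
(4153 - 1026)*(-257*(-11) - 2155) = 3127*(2827 - 2155) = 3127*672 = 2101344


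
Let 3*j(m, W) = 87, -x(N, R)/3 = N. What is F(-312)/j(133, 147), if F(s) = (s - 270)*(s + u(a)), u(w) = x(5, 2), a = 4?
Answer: 190314/29 ≈ 6562.6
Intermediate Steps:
x(N, R) = -3*N
j(m, W) = 29 (j(m, W) = (⅓)*87 = 29)
u(w) = -15 (u(w) = -3*5 = -15)
F(s) = (-270 + s)*(-15 + s) (F(s) = (s - 270)*(s - 15) = (-270 + s)*(-15 + s))
F(-312)/j(133, 147) = (4050 + (-312)² - 285*(-312))/29 = (4050 + 97344 + 88920)*(1/29) = 190314*(1/29) = 190314/29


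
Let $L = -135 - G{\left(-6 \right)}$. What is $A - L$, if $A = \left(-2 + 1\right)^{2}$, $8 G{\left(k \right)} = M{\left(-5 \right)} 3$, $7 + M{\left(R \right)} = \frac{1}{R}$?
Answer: $\frac{1333}{10} \approx 133.3$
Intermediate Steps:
$M{\left(R \right)} = -7 + \frac{1}{R}$
$G{\left(k \right)} = - \frac{27}{10}$ ($G{\left(k \right)} = \frac{\left(-7 + \frac{1}{-5}\right) 3}{8} = \frac{\left(-7 - \frac{1}{5}\right) 3}{8} = \frac{\left(- \frac{36}{5}\right) 3}{8} = \frac{1}{8} \left(- \frac{108}{5}\right) = - \frac{27}{10}$)
$L = - \frac{1323}{10}$ ($L = -135 - - \frac{27}{10} = -135 + \frac{27}{10} = - \frac{1323}{10} \approx -132.3$)
$A = 1$ ($A = \left(-1\right)^{2} = 1$)
$A - L = 1 - - \frac{1323}{10} = 1 + \frac{1323}{10} = \frac{1333}{10}$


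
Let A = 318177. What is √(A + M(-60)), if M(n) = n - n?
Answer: 3*√35353 ≈ 564.07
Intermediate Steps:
M(n) = 0
√(A + M(-60)) = √(318177 + 0) = √318177 = 3*√35353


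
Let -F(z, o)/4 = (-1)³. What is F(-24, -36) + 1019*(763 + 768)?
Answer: 1560093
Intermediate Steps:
F(z, o) = 4 (F(z, o) = -4*(-1)³ = -4*(-1) = 4)
F(-24, -36) + 1019*(763 + 768) = 4 + 1019*(763 + 768) = 4 + 1019*1531 = 4 + 1560089 = 1560093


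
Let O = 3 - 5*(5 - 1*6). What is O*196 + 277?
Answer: 1845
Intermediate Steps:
O = 8 (O = 3 - 5*(5 - 6) = 3 - 5*(-1) = 3 + 5 = 8)
O*196 + 277 = 8*196 + 277 = 1568 + 277 = 1845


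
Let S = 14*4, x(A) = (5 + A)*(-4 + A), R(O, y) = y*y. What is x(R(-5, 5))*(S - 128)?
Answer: -45360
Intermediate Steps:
R(O, y) = y²
x(A) = (-4 + A)*(5 + A)
S = 56
x(R(-5, 5))*(S - 128) = (-20 + 5² + (5²)²)*(56 - 128) = (-20 + 25 + 25²)*(-72) = (-20 + 25 + 625)*(-72) = 630*(-72) = -45360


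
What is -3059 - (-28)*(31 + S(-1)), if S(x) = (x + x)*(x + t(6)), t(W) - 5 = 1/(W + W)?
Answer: -7259/3 ≈ -2419.7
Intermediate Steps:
t(W) = 5 + 1/(2*W) (t(W) = 5 + 1/(W + W) = 5 + 1/(2*W))
S(x) = 2*x*(61/12 + x) (S(x) = (x + x)*(x + (5 + (1/2)/6)) = (2*x)*(x + (5 + (1/2)*(1/6))) = (2*x)*(x + (5 + 1/12)) = (2*x)*(x + 61/12) = (2*x)*(61/12 + x) = 2*x*(61/12 + x))
-3059 - (-28)*(31 + S(-1)) = -3059 - (-28)*(31 + (1/6)*(-1)*(61 + 12*(-1))) = -3059 - (-28)*(31 + (1/6)*(-1)*(61 - 12)) = -3059 - (-28)*(31 + (1/6)*(-1)*49) = -3059 - (-28)*(31 - 49/6) = -3059 - (-28)*137/6 = -3059 - 1*(-1918/3) = -3059 + 1918/3 = -7259/3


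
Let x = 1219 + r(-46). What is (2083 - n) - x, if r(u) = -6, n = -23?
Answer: 893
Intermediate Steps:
x = 1213 (x = 1219 - 6 = 1213)
(2083 - n) - x = (2083 - 1*(-23)) - 1*1213 = (2083 + 23) - 1213 = 2106 - 1213 = 893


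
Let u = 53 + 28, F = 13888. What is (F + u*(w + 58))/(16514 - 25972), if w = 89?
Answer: -25795/9458 ≈ -2.7273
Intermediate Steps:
u = 81
(F + u*(w + 58))/(16514 - 25972) = (13888 + 81*(89 + 58))/(16514 - 25972) = (13888 + 81*147)/(-9458) = (13888 + 11907)*(-1/9458) = 25795*(-1/9458) = -25795/9458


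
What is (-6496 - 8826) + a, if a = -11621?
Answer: -26943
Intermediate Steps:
(-6496 - 8826) + a = (-6496 - 8826) - 11621 = -15322 - 11621 = -26943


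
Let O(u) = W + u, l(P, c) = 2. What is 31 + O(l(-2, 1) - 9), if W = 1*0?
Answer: 24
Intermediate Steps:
W = 0
O(u) = u (O(u) = 0 + u = u)
31 + O(l(-2, 1) - 9) = 31 + (2 - 9) = 31 - 7 = 24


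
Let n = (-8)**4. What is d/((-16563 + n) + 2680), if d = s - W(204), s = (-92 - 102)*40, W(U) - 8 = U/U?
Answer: 7769/9787 ≈ 0.79381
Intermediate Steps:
n = 4096
W(U) = 9 (W(U) = 8 + U/U = 8 + 1 = 9)
s = -7760 (s = -194*40 = -7760)
d = -7769 (d = -7760 - 1*9 = -7760 - 9 = -7769)
d/((-16563 + n) + 2680) = -7769/((-16563 + 4096) + 2680) = -7769/(-12467 + 2680) = -7769/(-9787) = -7769*(-1/9787) = 7769/9787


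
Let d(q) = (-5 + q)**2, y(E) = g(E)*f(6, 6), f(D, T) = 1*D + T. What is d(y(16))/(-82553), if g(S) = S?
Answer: -34969/82553 ≈ -0.42359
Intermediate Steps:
f(D, T) = D + T
y(E) = 12*E (y(E) = E*(6 + 6) = E*12 = 12*E)
d(y(16))/(-82553) = (-5 + 12*16)**2/(-82553) = (-5 + 192)**2*(-1/82553) = 187**2*(-1/82553) = 34969*(-1/82553) = -34969/82553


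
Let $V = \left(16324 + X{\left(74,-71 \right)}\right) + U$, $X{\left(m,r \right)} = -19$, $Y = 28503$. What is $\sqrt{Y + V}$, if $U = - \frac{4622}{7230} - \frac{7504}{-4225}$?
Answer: $\frac{\sqrt{98962324047831}}{46995} \approx 211.68$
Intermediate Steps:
$U = \frac{3472597}{3054675}$ ($U = \left(-4622\right) \frac{1}{7230} - - \frac{7504}{4225} = - \frac{2311}{3615} + \frac{7504}{4225} = \frac{3472597}{3054675} \approx 1.1368$)
$V = \frac{49809948472}{3054675}$ ($V = \left(16324 - 19\right) + \frac{3472597}{3054675} = 16305 + \frac{3472597}{3054675} = \frac{49809948472}{3054675} \approx 16306.0$)
$\sqrt{Y + V} = \sqrt{28503 + \frac{49809948472}{3054675}} = \sqrt{\frac{136877349997}{3054675}} = \frac{\sqrt{98962324047831}}{46995}$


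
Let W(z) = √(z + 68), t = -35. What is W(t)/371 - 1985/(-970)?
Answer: 397/194 + √33/371 ≈ 2.0619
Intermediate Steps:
W(z) = √(68 + z)
W(t)/371 - 1985/(-970) = √(68 - 35)/371 - 1985/(-970) = √33*(1/371) - 1985*(-1/970) = √33/371 + 397/194 = 397/194 + √33/371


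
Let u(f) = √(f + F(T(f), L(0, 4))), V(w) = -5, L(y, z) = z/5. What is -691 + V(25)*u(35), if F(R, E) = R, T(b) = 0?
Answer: -691 - 5*√35 ≈ -720.58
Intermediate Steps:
L(y, z) = z/5 (L(y, z) = z*(⅕) = z/5)
u(f) = √f (u(f) = √(f + 0) = √f)
-691 + V(25)*u(35) = -691 - 5*√35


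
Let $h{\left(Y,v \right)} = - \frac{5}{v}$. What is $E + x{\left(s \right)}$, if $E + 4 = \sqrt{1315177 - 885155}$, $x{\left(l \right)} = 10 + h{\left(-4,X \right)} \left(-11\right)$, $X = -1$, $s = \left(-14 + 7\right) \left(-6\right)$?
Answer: $-49 + \sqrt{430022} \approx 606.76$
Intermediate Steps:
$s = 42$ ($s = \left(-7\right) \left(-6\right) = 42$)
$x{\left(l \right)} = -45$ ($x{\left(l \right)} = 10 + - \frac{5}{-1} \left(-11\right) = 10 + \left(-5\right) \left(-1\right) \left(-11\right) = 10 + 5 \left(-11\right) = 10 - 55 = -45$)
$E = -4 + \sqrt{430022}$ ($E = -4 + \sqrt{1315177 - 885155} = -4 + \sqrt{430022} \approx 651.76$)
$E + x{\left(s \right)} = \left(-4 + \sqrt{430022}\right) - 45 = -49 + \sqrt{430022}$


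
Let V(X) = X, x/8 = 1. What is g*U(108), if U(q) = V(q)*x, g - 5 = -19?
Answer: -12096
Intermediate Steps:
x = 8 (x = 8*1 = 8)
g = -14 (g = 5 - 19 = -14)
U(q) = 8*q (U(q) = q*8 = 8*q)
g*U(108) = -112*108 = -14*864 = -12096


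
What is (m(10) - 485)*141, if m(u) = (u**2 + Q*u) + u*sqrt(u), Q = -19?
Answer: -81075 + 1410*sqrt(10) ≈ -76616.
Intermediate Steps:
m(u) = u**2 + u**(3/2) - 19*u (m(u) = (u**2 - 19*u) + u*sqrt(u) = (u**2 - 19*u) + u**(3/2) = u**2 + u**(3/2) - 19*u)
(m(10) - 485)*141 = ((10**2 + 10**(3/2) - 19*10) - 485)*141 = ((100 + 10*sqrt(10) - 190) - 485)*141 = ((-90 + 10*sqrt(10)) - 485)*141 = (-575 + 10*sqrt(10))*141 = -81075 + 1410*sqrt(10)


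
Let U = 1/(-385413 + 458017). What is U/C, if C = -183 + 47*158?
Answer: 1/525870772 ≈ 1.9016e-9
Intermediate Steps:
C = 7243 (C = -183 + 7426 = 7243)
U = 1/72604 ≈ 1.3773e-5
U/C = (1/72604)/7243 = (1/72604)*(1/7243) = 1/525870772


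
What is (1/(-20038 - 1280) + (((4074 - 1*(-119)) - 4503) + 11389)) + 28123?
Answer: 835708235/21318 ≈ 39202.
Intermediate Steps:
(1/(-20038 - 1280) + (((4074 - 1*(-119)) - 4503) + 11389)) + 28123 = (1/(-21318) + (((4074 + 119) - 4503) + 11389)) + 28123 = (-1/21318 + ((4193 - 4503) + 11389)) + 28123 = (-1/21318 + (-310 + 11389)) + 28123 = (-1/21318 + 11079) + 28123 = 236182121/21318 + 28123 = 835708235/21318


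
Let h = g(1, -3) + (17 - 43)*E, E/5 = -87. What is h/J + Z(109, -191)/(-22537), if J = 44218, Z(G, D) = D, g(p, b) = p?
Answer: 263361645/996541066 ≈ 0.26428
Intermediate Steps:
E = -435 (E = 5*(-87) = -435)
h = 11311 (h = 1 + (17 - 43)*(-435) = 1 - 26*(-435) = 1 + 11310 = 11311)
h/J + Z(109, -191)/(-22537) = 11311/44218 - 191/(-22537) = 11311*(1/44218) - 191*(-1/22537) = 11311/44218 + 191/22537 = 263361645/996541066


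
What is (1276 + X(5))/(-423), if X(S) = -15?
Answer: -1261/423 ≈ -2.9811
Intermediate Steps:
(1276 + X(5))/(-423) = (1276 - 15)/(-423) = -1/423*1261 = -1261/423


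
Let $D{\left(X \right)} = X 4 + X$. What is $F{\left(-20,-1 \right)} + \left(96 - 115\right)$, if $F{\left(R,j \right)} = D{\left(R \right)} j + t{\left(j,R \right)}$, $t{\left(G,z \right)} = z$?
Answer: $61$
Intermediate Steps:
$D{\left(X \right)} = 5 X$ ($D{\left(X \right)} = 4 X + X = 5 X$)
$F{\left(R,j \right)} = R + 5 R j$ ($F{\left(R,j \right)} = 5 R j + R = R + 5 R j$)
$F{\left(-20,-1 \right)} + \left(96 - 115\right) = - 20 \left(1 + 5 \left(-1\right)\right) + \left(96 - 115\right) = - 20 \left(1 - 5\right) + \left(96 - 115\right) = \left(-20\right) \left(-4\right) - 19 = 80 - 19 = 61$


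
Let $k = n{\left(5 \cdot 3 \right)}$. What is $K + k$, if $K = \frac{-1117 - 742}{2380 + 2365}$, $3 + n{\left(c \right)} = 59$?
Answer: $\frac{20297}{365} \approx 55.608$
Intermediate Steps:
$n{\left(c \right)} = 56$ ($n{\left(c \right)} = -3 + 59 = 56$)
$K = - \frac{143}{365}$ ($K = - \frac{1859}{4745} = \left(-1859\right) \frac{1}{4745} = - \frac{143}{365} \approx -0.39178$)
$k = 56$
$K + k = - \frac{143}{365} + 56 = \frac{20297}{365}$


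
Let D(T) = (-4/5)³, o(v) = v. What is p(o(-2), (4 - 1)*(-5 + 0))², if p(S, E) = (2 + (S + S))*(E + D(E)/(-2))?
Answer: 13586596/15625 ≈ 869.54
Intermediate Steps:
D(T) = -64/125 (D(T) = (-4*⅕)³ = (-⅘)³ = -64/125)
p(S, E) = (2 + 2*S)*(32/125 + E) (p(S, E) = (2 + (S + S))*(E - 64/125/(-2)) = (2 + 2*S)*(E - 64/125*(-½)) = (2 + 2*S)*(E + 32/125) = (2 + 2*S)*(32/125 + E))
p(o(-2), (4 - 1)*(-5 + 0))² = (64/125 + 2*((4 - 1)*(-5 + 0)) + (64/125)*(-2) + 2*((4 - 1)*(-5 + 0))*(-2))² = (64/125 + 2*(3*(-5)) - 128/125 + 2*(3*(-5))*(-2))² = (64/125 + 2*(-15) - 128/125 + 2*(-15)*(-2))² = (64/125 - 30 - 128/125 + 60)² = (3686/125)² = 13586596/15625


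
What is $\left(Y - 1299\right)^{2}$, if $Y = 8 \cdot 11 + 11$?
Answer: $1440000$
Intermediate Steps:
$Y = 99$ ($Y = 88 + 11 = 99$)
$\left(Y - 1299\right)^{2} = \left(99 - 1299\right)^{2} = \left(-1200\right)^{2} = 1440000$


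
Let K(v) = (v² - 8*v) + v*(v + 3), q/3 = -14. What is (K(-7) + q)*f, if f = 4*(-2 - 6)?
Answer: -2912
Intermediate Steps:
q = -42 (q = 3*(-14) = -42)
K(v) = v² - 8*v + v*(3 + v) (K(v) = (v² - 8*v) + v*(3 + v) = v² - 8*v + v*(3 + v))
f = -32 (f = 4*(-8) = -32)
(K(-7) + q)*f = (-7*(-5 + 2*(-7)) - 42)*(-32) = (-7*(-5 - 14) - 42)*(-32) = (-7*(-19) - 42)*(-32) = (133 - 42)*(-32) = 91*(-32) = -2912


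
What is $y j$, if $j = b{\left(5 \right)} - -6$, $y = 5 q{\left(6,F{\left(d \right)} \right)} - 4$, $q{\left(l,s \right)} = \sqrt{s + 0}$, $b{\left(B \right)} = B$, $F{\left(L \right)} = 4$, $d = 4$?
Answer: $66$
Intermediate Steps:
$q{\left(l,s \right)} = \sqrt{s}$
$y = 6$ ($y = 5 \sqrt{4} - 4 = 5 \cdot 2 - 4 = 10 - 4 = 6$)
$j = 11$ ($j = 5 - -6 = 5 + 6 = 11$)
$y j = 6 \cdot 11 = 66$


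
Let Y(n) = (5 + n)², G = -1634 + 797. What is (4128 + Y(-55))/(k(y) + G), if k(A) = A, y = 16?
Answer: -6628/821 ≈ -8.0731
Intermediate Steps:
G = -837
(4128 + Y(-55))/(k(y) + G) = (4128 + (5 - 55)²)/(16 - 837) = (4128 + (-50)²)/(-821) = (4128 + 2500)*(-1/821) = 6628*(-1/821) = -6628/821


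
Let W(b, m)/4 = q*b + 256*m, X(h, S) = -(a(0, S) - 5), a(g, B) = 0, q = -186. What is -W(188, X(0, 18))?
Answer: 134752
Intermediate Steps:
X(h, S) = 5 (X(h, S) = -(0 - 5) = -1*(-5) = 5)
W(b, m) = -744*b + 1024*m (W(b, m) = 4*(-186*b + 256*m) = -744*b + 1024*m)
-W(188, X(0, 18)) = -(-744*188 + 1024*5) = -(-139872 + 5120) = -1*(-134752) = 134752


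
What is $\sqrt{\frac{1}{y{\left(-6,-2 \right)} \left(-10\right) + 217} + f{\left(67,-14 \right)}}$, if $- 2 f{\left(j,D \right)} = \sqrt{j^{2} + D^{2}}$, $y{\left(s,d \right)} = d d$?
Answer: $\frac{\sqrt{708 - 62658 \sqrt{4685}}}{354} \approx 5.8496 i$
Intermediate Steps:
$y{\left(s,d \right)} = d^{2}$
$f{\left(j,D \right)} = - \frac{\sqrt{D^{2} + j^{2}}}{2}$ ($f{\left(j,D \right)} = - \frac{\sqrt{j^{2} + D^{2}}}{2} = - \frac{\sqrt{D^{2} + j^{2}}}{2}$)
$\sqrt{\frac{1}{y{\left(-6,-2 \right)} \left(-10\right) + 217} + f{\left(67,-14 \right)}} = \sqrt{\frac{1}{\left(-2\right)^{2} \left(-10\right) + 217} - \frac{\sqrt{\left(-14\right)^{2} + 67^{2}}}{2}} = \sqrt{\frac{1}{4 \left(-10\right) + 217} - \frac{\sqrt{196 + 4489}}{2}} = \sqrt{\frac{1}{-40 + 217} - \frac{\sqrt{4685}}{2}} = \sqrt{\frac{1}{177} - \frac{\sqrt{4685}}{2}}$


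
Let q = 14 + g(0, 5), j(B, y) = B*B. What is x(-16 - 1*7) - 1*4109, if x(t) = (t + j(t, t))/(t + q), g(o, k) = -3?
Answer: -24907/6 ≈ -4151.2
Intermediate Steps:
j(B, y) = B²
q = 11 (q = 14 - 3 = 11)
x(t) = (t + t²)/(11 + t) (x(t) = (t + t²)/(t + 11) = (t + t²)/(11 + t))
x(-16 - 1*7) - 1*4109 = (-16 - 1*7)*(1 + (-16 - 1*7))/(11 + (-16 - 1*7)) - 1*4109 = (-16 - 7)*(1 + (-16 - 7))/(11 + (-16 - 7)) - 4109 = -23*(1 - 23)/(11 - 23) - 4109 = -23*(-22)/(-12) - 4109 = -23*(-1/12)*(-22) - 4109 = -253/6 - 4109 = -24907/6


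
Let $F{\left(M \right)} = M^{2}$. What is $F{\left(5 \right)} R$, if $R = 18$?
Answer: $450$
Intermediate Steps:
$F{\left(5 \right)} R = 5^{2} \cdot 18 = 25 \cdot 18 = 450$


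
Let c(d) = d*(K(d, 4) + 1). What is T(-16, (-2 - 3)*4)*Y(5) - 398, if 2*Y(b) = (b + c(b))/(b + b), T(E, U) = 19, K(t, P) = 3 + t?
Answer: -701/2 ≈ -350.50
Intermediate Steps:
c(d) = d*(4 + d) (c(d) = d*((3 + d) + 1) = d*(4 + d))
Y(b) = (b + b*(4 + b))/(4*b) (Y(b) = ((b + b*(4 + b))/(b + b))/2 = ((b + b*(4 + b))/((2*b)))/2 = ((b + b*(4 + b))*(1/(2*b)))/2 = ((b + b*(4 + b))/(2*b))/2 = (b + b*(4 + b))/(4*b))
T(-16, (-2 - 3)*4)*Y(5) - 398 = 19*(5/4 + (¼)*5) - 398 = 19*(5/4 + 5/4) - 398 = 19*(5/2) - 398 = 95/2 - 398 = -701/2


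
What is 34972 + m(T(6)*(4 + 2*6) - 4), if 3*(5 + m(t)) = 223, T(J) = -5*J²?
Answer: 105124/3 ≈ 35041.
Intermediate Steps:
m(t) = 208/3 (m(t) = -5 + (⅓)*223 = -5 + 223/3 = 208/3)
34972 + m(T(6)*(4 + 2*6) - 4) = 34972 + 208/3 = 105124/3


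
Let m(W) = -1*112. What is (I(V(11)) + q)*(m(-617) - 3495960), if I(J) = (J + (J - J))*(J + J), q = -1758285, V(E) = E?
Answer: 6146244907096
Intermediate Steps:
m(W) = -112
I(J) = 2*J**2 (I(J) = (J + 0)*(2*J) = J*(2*J) = 2*J**2)
(I(V(11)) + q)*(m(-617) - 3495960) = (2*11**2 - 1758285)*(-112 - 3495960) = (2*121 - 1758285)*(-3496072) = (242 - 1758285)*(-3496072) = -1758043*(-3496072) = 6146244907096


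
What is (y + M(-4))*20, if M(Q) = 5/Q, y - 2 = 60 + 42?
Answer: 2055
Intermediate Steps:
y = 104 (y = 2 + (60 + 42) = 2 + 102 = 104)
(y + M(-4))*20 = (104 + 5/(-4))*20 = (104 + 5*(-1/4))*20 = (104 - 5/4)*20 = (411/4)*20 = 2055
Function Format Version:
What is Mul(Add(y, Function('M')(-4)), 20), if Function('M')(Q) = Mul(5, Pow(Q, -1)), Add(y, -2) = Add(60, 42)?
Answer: 2055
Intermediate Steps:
y = 104 (y = Add(2, Add(60, 42)) = Add(2, 102) = 104)
Mul(Add(y, Function('M')(-4)), 20) = Mul(Add(104, Mul(5, Pow(-4, -1))), 20) = Mul(Add(104, Mul(5, Rational(-1, 4))), 20) = Mul(Add(104, Rational(-5, 4)), 20) = Mul(Rational(411, 4), 20) = 2055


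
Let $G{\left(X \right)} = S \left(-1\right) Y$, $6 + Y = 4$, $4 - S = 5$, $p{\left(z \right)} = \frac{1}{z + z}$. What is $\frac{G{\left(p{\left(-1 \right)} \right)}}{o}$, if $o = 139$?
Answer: $- \frac{2}{139} \approx -0.014388$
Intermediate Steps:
$p{\left(z \right)} = \frac{1}{2 z}$
$S = -1$ ($S = 4 - 5 = -1$)
$Y = -2$ ($Y = -6 + 4 = -2$)
$G{\left(X \right)} = -2$ ($G{\left(X \right)} = \left(-1\right) \left(-1\right) \left(-2\right) = 1 \left(-2\right) = -2$)
$\frac{G{\left(p{\left(-1 \right)} \right)}}{o} = - \frac{2}{139}$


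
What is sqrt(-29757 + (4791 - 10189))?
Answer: I*sqrt(35155) ≈ 187.5*I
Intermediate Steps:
sqrt(-29757 + (4791 - 10189)) = sqrt(-29757 - 5398) = sqrt(-35155) = I*sqrt(35155)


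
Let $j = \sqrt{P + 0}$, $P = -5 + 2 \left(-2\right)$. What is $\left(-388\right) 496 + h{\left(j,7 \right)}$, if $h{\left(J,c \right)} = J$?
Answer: $-192448 + 3 i \approx -1.9245 \cdot 10^{5} + 3.0 i$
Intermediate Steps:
$P = -9$ ($P = -5 - 4 = -9$)
$j = 3 i$ ($j = \sqrt{-9 + 0} = \sqrt{-9} = 3 i \approx 3.0 i$)
$\left(-388\right) 496 + h{\left(j,7 \right)} = \left(-388\right) 496 + 3 i = -192448 + 3 i$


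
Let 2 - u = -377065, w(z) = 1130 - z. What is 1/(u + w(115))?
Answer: 1/378082 ≈ 2.6449e-6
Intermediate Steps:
u = 377067 (u = 2 - 1*(-377065) = 2 + 377065 = 377067)
1/(u + w(115)) = 1/(377067 + (1130 - 1*115)) = 1/(377067 + (1130 - 115)) = 1/(377067 + 1015) = 1/378082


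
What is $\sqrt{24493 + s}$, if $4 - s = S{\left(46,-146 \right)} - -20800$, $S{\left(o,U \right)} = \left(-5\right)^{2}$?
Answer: $6 \sqrt{102} \approx 60.597$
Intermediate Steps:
$S{\left(o,U \right)} = 25$
$s = -20821$ ($s = 4 - \left(25 - -20800\right) = 4 - \left(25 + 20800\right) = 4 - 20825 = -20821$)
$\sqrt{24493 + s} = \sqrt{24493 - 20821} = \sqrt{3672} = 6 \sqrt{102}$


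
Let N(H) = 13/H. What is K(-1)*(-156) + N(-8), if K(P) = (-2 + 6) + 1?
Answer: -6253/8 ≈ -781.63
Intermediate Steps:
K(P) = 5 (K(P) = 4 + 1 = 5)
K(-1)*(-156) + N(-8) = 5*(-156) + 13/(-8) = -780 + 13*(-⅛) = -780 - 13/8 = -6253/8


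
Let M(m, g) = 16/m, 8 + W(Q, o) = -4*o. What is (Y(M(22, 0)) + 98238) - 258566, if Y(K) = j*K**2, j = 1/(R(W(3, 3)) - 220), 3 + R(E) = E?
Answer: -4714124248/29403 ≈ -1.6033e+5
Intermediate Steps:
W(Q, o) = -8 - 4*o
R(E) = -3 + E
j = -1/243 (j = 1/((-3 + (-8 - 4*3)) - 220) = 1/((-3 + (-8 - 12)) - 220) = 1/((-3 - 20) - 220) = 1/(-23 - 220) = 1/(-243) = -1/243 ≈ -0.0041152)
Y(K) = -K**2/243
(Y(M(22, 0)) + 98238) - 258566 = (-(16/22)**2/243 + 98238) - 258566 = (-(16*(1/22))**2/243 + 98238) - 258566 = (-(8/11)**2/243 + 98238) - 258566 = (-1/243*64/121 + 98238) - 258566 = (-64/29403 + 98238) - 258566 = 2888491850/29403 - 258566 = -4714124248/29403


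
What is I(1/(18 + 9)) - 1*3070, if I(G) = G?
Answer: -82889/27 ≈ -3070.0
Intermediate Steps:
I(1/(18 + 9)) - 1*3070 = 1/(18 + 9) - 1*3070 = 1/27 - 3070 = -82889/27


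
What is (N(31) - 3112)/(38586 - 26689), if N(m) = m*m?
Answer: -2151/11897 ≈ -0.18080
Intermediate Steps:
N(m) = m²
(N(31) - 3112)/(38586 - 26689) = (31² - 3112)/(38586 - 26689) = (961 - 3112)/11897 = -2151*1/11897 = -2151/11897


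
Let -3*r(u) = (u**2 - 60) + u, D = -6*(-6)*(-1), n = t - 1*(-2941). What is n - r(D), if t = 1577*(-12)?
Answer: -15583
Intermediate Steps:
t = -18924
n = -15983 (n = -18924 - 1*(-2941) = -18924 + 2941 = -15983)
D = -36 (D = 36*(-1) = -36)
r(u) = 20 - u/3 - u**2/3 (r(u) = -((u**2 - 60) + u)/3 = -((-60 + u**2) + u)/3 = -(-60 + u + u**2)/3 = 20 - u/3 - u**2/3)
n - r(D) = -15983 - (20 - 1/3*(-36) - 1/3*(-36)**2) = -15983 - (20 + 12 - 1/3*1296) = -15983 - (20 + 12 - 432) = -15983 - 1*(-400) = -15983 + 400 = -15583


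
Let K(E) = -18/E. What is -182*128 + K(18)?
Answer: -23297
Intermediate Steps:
-182*128 + K(18) = -182*128 - 18/18 = -23296 - 18*1/18 = -23296 - 1 = -23297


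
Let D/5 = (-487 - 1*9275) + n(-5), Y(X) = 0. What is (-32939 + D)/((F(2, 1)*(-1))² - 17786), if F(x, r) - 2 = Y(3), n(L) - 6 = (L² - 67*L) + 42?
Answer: 79709/17782 ≈ 4.4826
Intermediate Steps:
n(L) = 48 + L² - 67*L (n(L) = 6 + ((L² - 67*L) + 42) = 6 + (42 + L² - 67*L) = 48 + L² - 67*L)
F(x, r) = 2 (F(x, r) = 2 + 0 = 2)
D = -46770 (D = 5*((-487 - 1*9275) + (48 + (-5)² - 67*(-5))) = 5*((-487 - 9275) + (48 + 25 + 335)) = 5*(-9762 + 408) = 5*(-9354) = -46770)
(-32939 + D)/((F(2, 1)*(-1))² - 17786) = (-32939 - 46770)/((2*(-1))² - 17786) = -79709/((-2)² - 17786) = -79709/(4 - 17786) = -79709/(-17782) = -79709*(-1/17782) = 79709/17782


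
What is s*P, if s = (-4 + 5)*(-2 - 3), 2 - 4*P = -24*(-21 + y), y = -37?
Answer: 3475/2 ≈ 1737.5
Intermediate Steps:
P = -695/2 (P = 1/2 - (-6)*(-21 - 37) = 1/2 - (-6)*(-58) = 1/2 - 1/4*1392 = 1/2 - 348 = -695/2 ≈ -347.50)
s = -5 (s = 1*(-5) = -5)
s*P = -5*(-695/2) = 3475/2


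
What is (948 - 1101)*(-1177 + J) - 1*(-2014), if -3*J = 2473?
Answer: 308218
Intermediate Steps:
J = -2473/3 (J = -⅓*2473 = -2473/3 ≈ -824.33)
(948 - 1101)*(-1177 + J) - 1*(-2014) = (948 - 1101)*(-1177 - 2473/3) - 1*(-2014) = -153*(-6004/3) + 2014 = 306204 + 2014 = 308218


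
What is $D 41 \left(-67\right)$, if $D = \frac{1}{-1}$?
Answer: $2747$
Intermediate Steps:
$D = -1$
$D 41 \left(-67\right) = \left(-1\right) 41 \left(-67\right) = \left(-41\right) \left(-67\right) = 2747$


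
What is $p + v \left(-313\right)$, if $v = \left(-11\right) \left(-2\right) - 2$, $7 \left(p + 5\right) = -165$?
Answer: $- \frac{44020}{7} \approx -6288.6$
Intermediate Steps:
$p = - \frac{200}{7}$ ($p = -5 + \frac{1}{7} \left(-165\right) = -5 - \frac{165}{7} = - \frac{200}{7} \approx -28.571$)
$v = 20$ ($v = 22 - 2 = 20$)
$p + v \left(-313\right) = - \frac{200}{7} + 20 \left(-313\right) = - \frac{200}{7} - 6260 = - \frac{44020}{7}$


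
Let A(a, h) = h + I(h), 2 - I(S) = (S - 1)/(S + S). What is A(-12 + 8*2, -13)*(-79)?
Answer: 11850/13 ≈ 911.54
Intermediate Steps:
I(S) = 2 - (-1 + S)/(2*S) (I(S) = 2 - (S - 1)/(S + S) = 2 - (-1 + S)/(2*S))
A(a, h) = h + (1 + 3*h)/(2*h)
A(-12 + 8*2, -13)*(-79) = (3/2 - 13 + (1/2)/(-13))*(-79) = (3/2 - 13 + (1/2)*(-1/13))*(-79) = (3/2 - 13 - 1/26)*(-79) = -150/13*(-79) = 11850/13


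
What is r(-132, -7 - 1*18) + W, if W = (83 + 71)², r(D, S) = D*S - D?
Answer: 27148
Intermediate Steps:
r(D, S) = -D + D*S
W = 23716 (W = 154² = 23716)
r(-132, -7 - 1*18) + W = -132*(-1 + (-7 - 1*18)) + 23716 = -132*(-1 + (-7 - 18)) + 23716 = -132*(-1 - 25) + 23716 = -132*(-26) + 23716 = 3432 + 23716 = 27148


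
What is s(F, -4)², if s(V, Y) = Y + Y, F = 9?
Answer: 64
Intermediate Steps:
s(V, Y) = 2*Y
s(F, -4)² = (2*(-4))² = (-8)² = 64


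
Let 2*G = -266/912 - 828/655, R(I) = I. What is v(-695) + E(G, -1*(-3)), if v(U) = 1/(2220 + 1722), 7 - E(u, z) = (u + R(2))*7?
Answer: -32109577/20656080 ≈ -1.5545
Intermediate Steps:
G = -24457/31440 (G = (-266/912 - 828/655)/2 = (-266*1/912 - 828*1/655)/2 = (-7/24 - 828/655)/2 = (1/2)*(-24457/15720) = -24457/31440 ≈ -0.77789)
E(u, z) = -7 - 7*u (E(u, z) = 7 - (u + 2)*7 = 7 - (2 + u)*7 = 7 - (14 + 7*u) = 7 + (-14 - 7*u) = -7 - 7*u)
v(U) = 1/3942
v(-695) + E(G, -1*(-3)) = 1/3942 + (-7 - 7*(-24457/31440)) = 1/3942 + (-7 + 171199/31440) = 1/3942 - 48881/31440 = -32109577/20656080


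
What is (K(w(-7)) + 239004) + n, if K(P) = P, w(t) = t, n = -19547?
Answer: 219450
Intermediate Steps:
(K(w(-7)) + 239004) + n = (-7 + 239004) - 19547 = 238997 - 19547 = 219450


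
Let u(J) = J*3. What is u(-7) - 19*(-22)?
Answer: 397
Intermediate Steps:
u(J) = 3*J
u(-7) - 19*(-22) = 3*(-7) - 19*(-22) = -21 + 418 = 397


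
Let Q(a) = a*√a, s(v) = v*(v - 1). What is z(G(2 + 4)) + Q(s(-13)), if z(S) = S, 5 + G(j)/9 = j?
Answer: 9 + 182*√182 ≈ 2464.3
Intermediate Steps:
s(v) = v*(-1 + v)
G(j) = -45 + 9*j
Q(a) = a^(3/2)
z(G(2 + 4)) + Q(s(-13)) = (-45 + 9*(2 + 4)) + (-13*(-1 - 13))^(3/2) = (-45 + 9*6) + (-13*(-14))^(3/2) = (-45 + 54) + 182^(3/2) = 9 + 182*√182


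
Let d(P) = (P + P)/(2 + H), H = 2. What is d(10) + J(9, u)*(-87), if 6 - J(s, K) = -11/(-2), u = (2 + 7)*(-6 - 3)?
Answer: -77/2 ≈ -38.500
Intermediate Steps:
u = -81 (u = 9*(-9) = -81)
J(s, K) = 1/2 (J(s, K) = 6 - (-11)/(-2) = 6 - (-11)*(-1)/2 = 6 - 1*11/2 = 6 - 11/2 = 1/2)
d(P) = P/2 (d(P) = (P + P)/(2 + 2) = (2*P)/4 = (2*P)*(1/4) = P/2)
d(10) + J(9, u)*(-87) = (1/2)*10 + (1/2)*(-87) = 5 - 87/2 = -77/2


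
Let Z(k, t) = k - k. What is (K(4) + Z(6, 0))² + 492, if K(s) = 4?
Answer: 508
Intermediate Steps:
Z(k, t) = 0
(K(4) + Z(6, 0))² + 492 = (4 + 0)² + 492 = 4² + 492 = 16 + 492 = 508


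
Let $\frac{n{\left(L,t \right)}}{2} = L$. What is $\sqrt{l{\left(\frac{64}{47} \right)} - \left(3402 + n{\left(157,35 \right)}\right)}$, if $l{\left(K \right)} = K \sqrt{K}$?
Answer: $\frac{2 \sqrt{-2052161 + 128 \sqrt{47}}}{47} \approx 60.946 i$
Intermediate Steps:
$n{\left(L,t \right)} = 2 L$
$l{\left(K \right)} = K^{\frac{3}{2}}$
$\sqrt{l{\left(\frac{64}{47} \right)} - \left(3402 + n{\left(157,35 \right)}\right)} = \sqrt{\left(\frac{64}{47}\right)^{\frac{3}{2}} - \left(3402 + 2 \cdot 157\right)} = \sqrt{\left(64 \cdot \frac{1}{47}\right)^{\frac{3}{2}} - 3716} = \sqrt{\left(\frac{64}{47}\right)^{\frac{3}{2}} - 3716} = \sqrt{\frac{512 \sqrt{47}}{2209} - 3716} = \sqrt{-3716 + \frac{512 \sqrt{47}}{2209}}$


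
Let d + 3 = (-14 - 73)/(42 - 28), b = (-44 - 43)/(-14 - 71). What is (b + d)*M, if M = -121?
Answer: 1179387/1190 ≈ 991.08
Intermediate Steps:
b = 87/85 (b = -87/(-85) = -87*(-1/85) = 87/85 ≈ 1.0235)
d = -129/14 (d = -3 + (-14 - 73)/(42 - 28) = -3 - 87/14 = -129/14 ≈ -9.2143)
(b + d)*M = (87/85 - 129/14)*(-121) = -9747/1190*(-121) = 1179387/1190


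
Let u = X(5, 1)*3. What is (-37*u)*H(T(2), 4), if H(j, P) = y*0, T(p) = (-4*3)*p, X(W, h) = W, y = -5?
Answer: 0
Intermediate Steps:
T(p) = -12*p
H(j, P) = 0 (H(j, P) = -5*0 = 0)
u = 15 (u = 5*3 = 15)
(-37*u)*H(T(2), 4) = -37*15*0 = -555*0 = 0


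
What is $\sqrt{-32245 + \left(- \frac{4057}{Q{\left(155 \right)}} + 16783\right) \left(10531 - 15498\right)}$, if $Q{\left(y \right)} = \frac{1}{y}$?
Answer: $\sqrt{3040030039} \approx 55136.0$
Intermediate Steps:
$\sqrt{-32245 + \left(- \frac{4057}{Q{\left(155 \right)}} + 16783\right) \left(10531 - 15498\right)} = \sqrt{-32245 + \left(- \frac{4057}{\frac{1}{155}} + 16783\right) \left(10531 - 15498\right)} = \sqrt{-32245 + \left(- 4057 \frac{1}{\frac{1}{155}} + 16783\right) \left(-4967\right)} = \sqrt{-32245 + \left(\left(-4057\right) 155 + 16783\right) \left(-4967\right)} = \sqrt{-32245 + \left(-628835 + 16783\right) \left(-4967\right)} = \sqrt{-32245 - -3040062284} = \sqrt{-32245 + 3040062284} = \sqrt{3040030039}$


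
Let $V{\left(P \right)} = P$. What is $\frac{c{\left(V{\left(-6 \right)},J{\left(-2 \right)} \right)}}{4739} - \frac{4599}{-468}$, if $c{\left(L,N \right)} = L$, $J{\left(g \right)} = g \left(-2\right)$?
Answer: $\frac{2421317}{246428} \approx 9.8257$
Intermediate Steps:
$J{\left(g \right)} = - 2 g$
$\frac{c{\left(V{\left(-6 \right)},J{\left(-2 \right)} \right)}}{4739} - \frac{4599}{-468} = - \frac{6}{4739} - \frac{4599}{-468} = \left(-6\right) \frac{1}{4739} - - \frac{511}{52} = - \frac{6}{4739} + \frac{511}{52} = \frac{2421317}{246428}$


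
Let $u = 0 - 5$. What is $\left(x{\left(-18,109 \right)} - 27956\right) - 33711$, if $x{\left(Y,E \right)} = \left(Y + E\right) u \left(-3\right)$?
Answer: $-60302$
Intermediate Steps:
$u = -5$
$x{\left(Y,E \right)} = 15 E + 15 Y$ ($x{\left(Y,E \right)} = \left(Y + E\right) \left(-5\right) \left(-3\right) = \left(E + Y\right) \left(-5\right) \left(-3\right) = \left(- 5 E - 5 Y\right) \left(-3\right) = 15 E + 15 Y$)
$\left(x{\left(-18,109 \right)} - 27956\right) - 33711 = \left(\left(15 \cdot 109 + 15 \left(-18\right)\right) - 27956\right) - 33711 = \left(\left(1635 - 270\right) - 27956\right) - 33711 = \left(1365 - 27956\right) - 33711 = -26591 - 33711 = -60302$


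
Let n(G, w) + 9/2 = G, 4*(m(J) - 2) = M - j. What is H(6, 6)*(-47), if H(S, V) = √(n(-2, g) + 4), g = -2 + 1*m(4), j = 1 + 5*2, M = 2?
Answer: -47*I*√10/2 ≈ -74.313*I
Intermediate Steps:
j = 11 (j = 1 + 10 = 11)
m(J) = -¼ (m(J) = 2 + (2 - 1*11)/4 = 2 + (2 - 11)/4 = 2 + (¼)*(-9) = 2 - 9/4 = -¼)
g = -9/4 (g = -2 + 1*(-¼) = -2 - ¼ = -9/4 ≈ -2.2500)
n(G, w) = -9/2 + G
H(S, V) = I*√10/2 (H(S, V) = √((-9/2 - 2) + 4) = √(-13/2 + 4) = √(-5/2) = I*√10/2)
H(6, 6)*(-47) = (I*√10/2)*(-47) = -47*I*√10/2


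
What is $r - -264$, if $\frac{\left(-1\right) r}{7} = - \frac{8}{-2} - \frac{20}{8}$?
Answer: $\frac{507}{2} \approx 253.5$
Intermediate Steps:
$r = - \frac{21}{2}$ ($r = - 7 \left(- \frac{8}{-2} - \frac{20}{8}\right) = - 7 \left(\left(-8\right) \left(- \frac{1}{2}\right) - \frac{5}{2}\right) = - 7 \left(4 - \frac{5}{2}\right) = \left(-7\right) \frac{3}{2} = - \frac{21}{2} \approx -10.5$)
$r - -264 = - \frac{21}{2} - -264 = - \frac{21}{2} + 264 = \frac{507}{2}$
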